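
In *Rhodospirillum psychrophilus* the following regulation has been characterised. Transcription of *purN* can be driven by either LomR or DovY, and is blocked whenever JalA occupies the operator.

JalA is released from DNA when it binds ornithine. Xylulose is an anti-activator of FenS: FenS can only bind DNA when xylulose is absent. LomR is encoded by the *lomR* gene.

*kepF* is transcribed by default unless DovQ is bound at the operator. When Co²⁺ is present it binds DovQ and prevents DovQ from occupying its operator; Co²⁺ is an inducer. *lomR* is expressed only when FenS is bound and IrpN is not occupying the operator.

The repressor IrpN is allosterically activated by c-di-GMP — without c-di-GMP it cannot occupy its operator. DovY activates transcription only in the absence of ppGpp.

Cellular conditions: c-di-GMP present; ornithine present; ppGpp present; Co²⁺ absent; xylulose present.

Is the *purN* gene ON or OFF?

Xylulose is present, so FenS is inactive.
c-di-GMP is present, so IrpN is active.
With repressor IrpN bound, *lomR* is not transcribed.
So LomR is not produced.
Ornithine is present, so JalA is inactive.
ppGpp is present, so DovY is inactive.
No activator is available at the *purN* promoter, so *purN* is not transcribed.

OFF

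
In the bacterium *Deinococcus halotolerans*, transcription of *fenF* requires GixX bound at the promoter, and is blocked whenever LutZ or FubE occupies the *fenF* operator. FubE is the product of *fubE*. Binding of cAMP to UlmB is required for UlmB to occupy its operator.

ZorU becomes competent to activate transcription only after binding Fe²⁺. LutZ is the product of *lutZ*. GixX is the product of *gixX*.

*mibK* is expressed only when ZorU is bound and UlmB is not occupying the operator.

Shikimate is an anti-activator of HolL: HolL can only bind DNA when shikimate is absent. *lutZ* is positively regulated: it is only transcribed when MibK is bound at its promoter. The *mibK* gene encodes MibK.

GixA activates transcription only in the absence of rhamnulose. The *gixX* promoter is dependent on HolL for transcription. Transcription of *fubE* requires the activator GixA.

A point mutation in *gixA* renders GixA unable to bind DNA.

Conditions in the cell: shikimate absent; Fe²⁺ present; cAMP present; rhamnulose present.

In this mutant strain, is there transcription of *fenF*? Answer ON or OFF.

Fe²⁺ is present, so ZorU is active.
cAMP is present, so UlmB is active.
With repressor UlmB bound, *mibK* is not transcribed.
So MibK is not produced.
Required activator MibK is absent, so *lutZ* is not transcribed.
So LutZ is not produced.
GixA is non-functional in this strain, so it has no effect.
Required activator GixA is absent, so *fubE* is not transcribed.
So FubE is not produced.
Shikimate is absent, so HolL is active.
No repressor is bound and HolL is active, so *gixX* is transcribed.
So GixX is produced and active.
No repressor is bound and GixX is active, so *fenF* is transcribed.

ON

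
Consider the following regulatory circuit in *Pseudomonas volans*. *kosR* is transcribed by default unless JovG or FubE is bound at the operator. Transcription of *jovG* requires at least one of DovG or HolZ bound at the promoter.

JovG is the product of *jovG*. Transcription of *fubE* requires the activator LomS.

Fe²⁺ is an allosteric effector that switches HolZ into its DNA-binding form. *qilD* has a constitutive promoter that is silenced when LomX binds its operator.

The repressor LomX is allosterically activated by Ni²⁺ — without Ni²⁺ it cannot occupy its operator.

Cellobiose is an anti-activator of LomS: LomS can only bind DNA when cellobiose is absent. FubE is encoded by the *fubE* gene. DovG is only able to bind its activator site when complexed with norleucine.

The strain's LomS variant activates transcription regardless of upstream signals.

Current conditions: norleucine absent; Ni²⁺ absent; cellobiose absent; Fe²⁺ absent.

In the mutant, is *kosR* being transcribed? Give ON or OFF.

Norleucine is absent, so DovG is inactive.
Fe²⁺ is absent, so HolZ is inactive.
No activator is available at the *jovG* promoter, so *jovG* is not transcribed.
So JovG is not produced.
LomS is constitutively active in this strain.
No repressor is bound and LomS is active, so *fubE* is transcribed.
So FubE is produced and active.
With repressor FubE bound, *kosR* is not transcribed.

OFF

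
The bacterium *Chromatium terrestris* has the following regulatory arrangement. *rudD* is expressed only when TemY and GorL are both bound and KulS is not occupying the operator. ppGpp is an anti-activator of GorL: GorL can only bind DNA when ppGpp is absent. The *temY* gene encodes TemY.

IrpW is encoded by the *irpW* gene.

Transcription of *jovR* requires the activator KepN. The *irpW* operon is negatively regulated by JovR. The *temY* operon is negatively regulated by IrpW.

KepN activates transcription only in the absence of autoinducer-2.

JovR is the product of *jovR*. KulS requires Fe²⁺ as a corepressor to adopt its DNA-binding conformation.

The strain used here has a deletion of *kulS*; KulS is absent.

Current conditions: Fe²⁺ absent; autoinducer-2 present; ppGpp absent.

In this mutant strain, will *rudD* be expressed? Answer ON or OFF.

OFF

KulS is non-functional in this strain, so it has no effect.
Autoinducer-2 is present, so KepN is inactive.
Required activator KepN is absent, so *jovR* is not transcribed.
So JovR is not produced.
With no repressor bound, *irpW* is transcribed.
So IrpW is produced and active.
With repressor IrpW bound, *temY* is not transcribed.
So TemY is not produced.
ppGpp is absent, so GorL is active.
Required activator TemY is absent, so *rudD* is not transcribed.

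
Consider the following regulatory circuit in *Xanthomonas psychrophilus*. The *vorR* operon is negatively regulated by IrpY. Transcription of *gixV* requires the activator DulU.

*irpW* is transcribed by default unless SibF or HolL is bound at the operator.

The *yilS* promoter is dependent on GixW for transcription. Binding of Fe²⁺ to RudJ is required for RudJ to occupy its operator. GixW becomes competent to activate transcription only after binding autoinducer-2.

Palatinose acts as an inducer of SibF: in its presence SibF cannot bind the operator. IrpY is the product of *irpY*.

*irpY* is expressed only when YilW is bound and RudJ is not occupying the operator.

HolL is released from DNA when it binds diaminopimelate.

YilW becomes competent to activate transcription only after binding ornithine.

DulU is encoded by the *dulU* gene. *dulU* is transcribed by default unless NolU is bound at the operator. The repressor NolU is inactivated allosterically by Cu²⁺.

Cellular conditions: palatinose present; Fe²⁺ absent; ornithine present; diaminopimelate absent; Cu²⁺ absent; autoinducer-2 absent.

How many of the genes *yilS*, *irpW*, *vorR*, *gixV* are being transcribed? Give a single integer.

Autoinducer-2 is absent, so GixW is inactive.
Required activator GixW is absent, so *yilS* is not transcribed.
→ *yilS* is OFF.
Palatinose is present, so SibF is inactive.
Diaminopimelate is absent, so HolL is active.
With repressor HolL bound, *irpW* is not transcribed.
→ *irpW* is OFF.
Ornithine is present, so YilW is active.
Fe²⁺ is absent, so RudJ is inactive.
No repressor is bound and YilW is active, so *irpY* is transcribed.
So IrpY is produced and active.
With repressor IrpY bound, *vorR* is not transcribed.
→ *vorR* is OFF.
Cu²⁺ is absent, so NolU is active.
With repressor NolU bound, *dulU* is not transcribed.
So DulU is not produced.
Required activator DulU is absent, so *gixV* is not transcribed.
→ *gixV* is OFF.
0 of the 4 genes are transcribed.

0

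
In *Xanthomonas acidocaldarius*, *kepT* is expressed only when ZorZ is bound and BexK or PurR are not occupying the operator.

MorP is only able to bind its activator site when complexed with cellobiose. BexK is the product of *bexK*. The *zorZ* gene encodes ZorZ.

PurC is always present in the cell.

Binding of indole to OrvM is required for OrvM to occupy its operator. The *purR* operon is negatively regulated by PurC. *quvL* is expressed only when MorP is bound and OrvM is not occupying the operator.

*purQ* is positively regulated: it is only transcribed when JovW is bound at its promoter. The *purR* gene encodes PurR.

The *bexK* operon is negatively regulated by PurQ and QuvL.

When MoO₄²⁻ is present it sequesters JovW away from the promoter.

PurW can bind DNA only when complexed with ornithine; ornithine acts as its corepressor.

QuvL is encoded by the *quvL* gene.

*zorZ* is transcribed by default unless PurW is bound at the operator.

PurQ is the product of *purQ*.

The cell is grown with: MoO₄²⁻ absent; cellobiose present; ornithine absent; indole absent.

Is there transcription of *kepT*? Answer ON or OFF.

Ornithine is absent, so PurW is inactive.
With no repressor bound, *zorZ* is transcribed.
So ZorZ is produced and active.
MoO₄²⁻ is absent, so JovW is active.
No repressor is bound and JovW is active, so *purQ* is transcribed.
So PurQ is produced and active.
Cellobiose is present, so MorP is active.
Indole is absent, so OrvM is inactive.
No repressor is bound and MorP is active, so *quvL* is transcribed.
So QuvL is produced and active.
With repressor PurQ bound, *bexK* is not transcribed.
So BexK is not produced.
PurC is produced constitutively and is active.
With repressor PurC bound, *purR* is not transcribed.
So PurR is not produced.
No repressor is bound and ZorZ is active, so *kepT* is transcribed.

ON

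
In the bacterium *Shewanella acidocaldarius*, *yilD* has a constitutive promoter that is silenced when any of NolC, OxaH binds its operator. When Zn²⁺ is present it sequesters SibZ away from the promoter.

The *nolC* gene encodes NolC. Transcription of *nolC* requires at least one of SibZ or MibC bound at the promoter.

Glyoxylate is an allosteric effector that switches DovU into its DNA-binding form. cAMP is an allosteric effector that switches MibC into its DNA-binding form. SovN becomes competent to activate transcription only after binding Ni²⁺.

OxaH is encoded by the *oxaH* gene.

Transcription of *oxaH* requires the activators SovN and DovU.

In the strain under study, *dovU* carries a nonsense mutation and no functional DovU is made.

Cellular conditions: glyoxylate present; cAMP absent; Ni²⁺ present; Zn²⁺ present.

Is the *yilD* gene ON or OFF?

Zn²⁺ is present, so SibZ is inactive.
cAMP is absent, so MibC is inactive.
No activator is available at the *nolC* promoter, so *nolC* is not transcribed.
So NolC is not produced.
Ni²⁺ is present, so SovN is active.
DovU is non-functional in this strain, so it has no effect.
Required activator DovU is absent, so *oxaH* is not transcribed.
So OxaH is not produced.
With no repressor bound, *yilD* is transcribed.

ON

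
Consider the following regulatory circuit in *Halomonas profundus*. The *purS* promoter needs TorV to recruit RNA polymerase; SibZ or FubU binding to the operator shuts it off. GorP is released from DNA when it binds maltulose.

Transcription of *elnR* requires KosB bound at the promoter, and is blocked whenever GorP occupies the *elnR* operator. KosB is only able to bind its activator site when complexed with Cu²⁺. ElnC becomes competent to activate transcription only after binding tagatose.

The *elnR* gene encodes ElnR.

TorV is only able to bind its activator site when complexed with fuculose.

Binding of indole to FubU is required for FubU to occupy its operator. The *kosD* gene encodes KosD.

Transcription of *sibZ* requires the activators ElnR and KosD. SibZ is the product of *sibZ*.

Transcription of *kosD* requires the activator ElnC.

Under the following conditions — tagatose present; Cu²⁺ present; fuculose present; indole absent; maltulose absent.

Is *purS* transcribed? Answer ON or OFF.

Cu²⁺ is present, so KosB is active.
Maltulose is absent, so GorP is active.
With repressor GorP bound, *elnR* is not transcribed.
So ElnR is not produced.
Tagatose is present, so ElnC is active.
No repressor is bound and ElnC is active, so *kosD* is transcribed.
So KosD is produced and active.
Required activator ElnR is absent, so *sibZ* is not transcribed.
So SibZ is not produced.
Indole is absent, so FubU is inactive.
Fuculose is present, so TorV is active.
No repressor is bound and TorV is active, so *purS* is transcribed.

ON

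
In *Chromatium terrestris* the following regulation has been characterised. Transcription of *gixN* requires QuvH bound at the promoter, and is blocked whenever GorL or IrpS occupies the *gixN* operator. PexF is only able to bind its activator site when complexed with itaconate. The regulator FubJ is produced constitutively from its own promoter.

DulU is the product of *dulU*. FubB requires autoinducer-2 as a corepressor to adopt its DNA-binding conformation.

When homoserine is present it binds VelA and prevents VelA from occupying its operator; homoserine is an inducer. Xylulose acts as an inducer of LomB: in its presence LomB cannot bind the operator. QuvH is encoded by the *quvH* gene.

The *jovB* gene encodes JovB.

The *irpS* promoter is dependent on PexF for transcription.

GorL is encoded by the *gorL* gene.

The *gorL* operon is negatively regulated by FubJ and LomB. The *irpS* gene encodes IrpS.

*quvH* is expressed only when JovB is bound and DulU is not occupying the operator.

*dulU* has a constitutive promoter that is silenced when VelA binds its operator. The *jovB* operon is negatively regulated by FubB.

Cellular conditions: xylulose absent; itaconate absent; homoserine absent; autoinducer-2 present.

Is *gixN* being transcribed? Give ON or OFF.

OFF

FubJ is produced constitutively and is active.
Xylulose is absent, so LomB is active.
With repressor FubJ bound, *gorL* is not transcribed.
So GorL is not produced.
Itaconate is absent, so PexF is inactive.
Required activator PexF is absent, so *irpS* is not transcribed.
So IrpS is not produced.
Homoserine is absent, so VelA is active.
With repressor VelA bound, *dulU* is not transcribed.
So DulU is not produced.
Autoinducer-2 is present, so FubB is active.
With repressor FubB bound, *jovB* is not transcribed.
So JovB is not produced.
Required activator JovB is absent, so *quvH* is not transcribed.
So QuvH is not produced.
Required activator QuvH is absent, so *gixN* is not transcribed.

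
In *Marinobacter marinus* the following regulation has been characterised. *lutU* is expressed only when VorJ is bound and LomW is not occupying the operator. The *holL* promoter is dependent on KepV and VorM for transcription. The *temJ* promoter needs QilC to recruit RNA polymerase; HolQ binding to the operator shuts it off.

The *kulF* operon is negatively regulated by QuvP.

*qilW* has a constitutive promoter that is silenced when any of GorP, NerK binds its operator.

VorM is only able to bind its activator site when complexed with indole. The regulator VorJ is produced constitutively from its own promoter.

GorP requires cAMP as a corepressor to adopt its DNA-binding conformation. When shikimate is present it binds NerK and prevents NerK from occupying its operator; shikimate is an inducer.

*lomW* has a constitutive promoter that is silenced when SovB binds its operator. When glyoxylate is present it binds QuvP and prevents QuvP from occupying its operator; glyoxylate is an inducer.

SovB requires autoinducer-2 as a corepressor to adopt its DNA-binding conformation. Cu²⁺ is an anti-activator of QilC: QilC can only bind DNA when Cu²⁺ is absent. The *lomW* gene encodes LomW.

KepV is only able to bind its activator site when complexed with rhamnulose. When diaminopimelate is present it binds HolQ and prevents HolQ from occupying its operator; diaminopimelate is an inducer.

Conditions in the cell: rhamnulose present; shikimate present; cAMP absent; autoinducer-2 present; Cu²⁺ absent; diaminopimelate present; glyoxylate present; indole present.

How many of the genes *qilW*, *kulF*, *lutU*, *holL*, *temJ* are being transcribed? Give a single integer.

cAMP is absent, so GorP is inactive.
Shikimate is present, so NerK is inactive.
With no repressor bound, *qilW* is transcribed.
→ *qilW* is ON.
Glyoxylate is present, so QuvP is inactive.
With no repressor bound, *kulF* is transcribed.
→ *kulF* is ON.
VorJ is produced constitutively and is active.
Autoinducer-2 is present, so SovB is active.
With repressor SovB bound, *lomW* is not transcribed.
So LomW is not produced.
No repressor is bound and VorJ is active, so *lutU* is transcribed.
→ *lutU* is ON.
Rhamnulose is present, so KepV is active.
Indole is present, so VorM is active.
No repressor is bound and KepV and VorM are active, so *holL* is transcribed.
→ *holL* is ON.
Cu²⁺ is absent, so QilC is active.
Diaminopimelate is present, so HolQ is inactive.
No repressor is bound and QilC is active, so *temJ* is transcribed.
→ *temJ* is ON.
5 of the 5 genes are transcribed.

5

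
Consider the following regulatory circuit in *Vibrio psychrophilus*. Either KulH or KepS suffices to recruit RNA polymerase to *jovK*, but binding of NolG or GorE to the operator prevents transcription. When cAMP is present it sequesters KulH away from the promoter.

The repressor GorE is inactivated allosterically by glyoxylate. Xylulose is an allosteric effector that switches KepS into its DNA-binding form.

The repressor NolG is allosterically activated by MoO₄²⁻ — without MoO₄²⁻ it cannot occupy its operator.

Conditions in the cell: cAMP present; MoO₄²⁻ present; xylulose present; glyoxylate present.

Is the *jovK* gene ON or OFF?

cAMP is present, so KulH is inactive.
MoO₄²⁻ is present, so NolG is active.
Xylulose is present, so KepS is active.
Glyoxylate is present, so GorE is inactive.
With repressor NolG bound, *jovK* is not transcribed.

OFF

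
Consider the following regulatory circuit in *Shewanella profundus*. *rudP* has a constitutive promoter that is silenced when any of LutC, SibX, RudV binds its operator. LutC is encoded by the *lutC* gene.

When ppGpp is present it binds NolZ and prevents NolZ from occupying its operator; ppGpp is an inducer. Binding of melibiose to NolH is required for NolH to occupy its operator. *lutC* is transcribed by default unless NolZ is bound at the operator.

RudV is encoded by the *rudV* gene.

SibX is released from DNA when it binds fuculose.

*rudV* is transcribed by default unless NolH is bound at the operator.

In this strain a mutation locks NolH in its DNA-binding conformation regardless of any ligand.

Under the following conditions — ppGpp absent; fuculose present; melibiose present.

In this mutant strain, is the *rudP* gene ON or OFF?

ppGpp is absent, so NolZ is active.
With repressor NolZ bound, *lutC* is not transcribed.
So LutC is not produced.
Fuculose is present, so SibX is inactive.
NolH is constitutively active in this strain.
With repressor NolH bound, *rudV* is not transcribed.
So RudV is not produced.
With no repressor bound, *rudP* is transcribed.

ON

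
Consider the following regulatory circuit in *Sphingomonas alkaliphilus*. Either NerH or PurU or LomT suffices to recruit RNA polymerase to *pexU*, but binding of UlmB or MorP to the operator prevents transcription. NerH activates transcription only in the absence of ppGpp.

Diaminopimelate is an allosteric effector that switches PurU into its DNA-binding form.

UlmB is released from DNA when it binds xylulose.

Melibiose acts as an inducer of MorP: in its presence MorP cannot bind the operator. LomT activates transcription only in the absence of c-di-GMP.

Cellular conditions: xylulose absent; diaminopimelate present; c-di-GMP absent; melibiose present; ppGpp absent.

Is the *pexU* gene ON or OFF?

OFF

ppGpp is absent, so NerH is active.
Diaminopimelate is present, so PurU is active.
Xylulose is absent, so UlmB is active.
Melibiose is present, so MorP is inactive.
c-di-GMP is absent, so LomT is active.
With repressor UlmB bound, *pexU* is not transcribed.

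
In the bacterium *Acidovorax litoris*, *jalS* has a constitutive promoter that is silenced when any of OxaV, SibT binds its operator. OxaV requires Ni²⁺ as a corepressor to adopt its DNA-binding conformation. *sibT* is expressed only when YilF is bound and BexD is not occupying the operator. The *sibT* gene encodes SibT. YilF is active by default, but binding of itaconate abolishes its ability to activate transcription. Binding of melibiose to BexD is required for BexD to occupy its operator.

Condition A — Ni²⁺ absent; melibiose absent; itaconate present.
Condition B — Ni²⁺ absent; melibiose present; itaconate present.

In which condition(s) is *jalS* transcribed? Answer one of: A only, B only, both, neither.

Condition A:
Ni²⁺ is absent, so OxaV is inactive.
Melibiose is absent, so BexD is inactive.
Itaconate is present, so YilF is inactive.
Required activator YilF is absent, so *sibT* is not transcribed.
So SibT is not produced.
With no repressor bound, *jalS* is transcribed.
→ *jalS* is ON in A.
Condition B:
Ni²⁺ is absent, so OxaV is inactive.
Melibiose is present, so BexD is active.
Itaconate is present, so YilF is inactive.
With repressor BexD bound, *sibT* is not transcribed.
So SibT is not produced.
With no repressor bound, *jalS* is transcribed.
→ *jalS* is ON in B.

both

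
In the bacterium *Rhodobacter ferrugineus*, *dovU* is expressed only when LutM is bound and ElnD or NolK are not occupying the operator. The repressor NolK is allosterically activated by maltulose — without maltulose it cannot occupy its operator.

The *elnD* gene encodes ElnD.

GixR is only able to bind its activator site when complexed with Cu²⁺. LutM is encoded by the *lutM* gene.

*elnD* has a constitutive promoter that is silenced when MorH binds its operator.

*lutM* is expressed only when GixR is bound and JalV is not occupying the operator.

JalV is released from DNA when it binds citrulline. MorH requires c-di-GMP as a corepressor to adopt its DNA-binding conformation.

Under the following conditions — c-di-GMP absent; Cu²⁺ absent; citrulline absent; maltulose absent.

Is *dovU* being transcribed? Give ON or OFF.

OFF

c-di-GMP is absent, so MorH is inactive.
With no repressor bound, *elnD* is transcribed.
So ElnD is produced and active.
Maltulose is absent, so NolK is inactive.
Cu²⁺ is absent, so GixR is inactive.
Citrulline is absent, so JalV is active.
With repressor JalV bound, *lutM* is not transcribed.
So LutM is not produced.
With repressor ElnD bound, *dovU* is not transcribed.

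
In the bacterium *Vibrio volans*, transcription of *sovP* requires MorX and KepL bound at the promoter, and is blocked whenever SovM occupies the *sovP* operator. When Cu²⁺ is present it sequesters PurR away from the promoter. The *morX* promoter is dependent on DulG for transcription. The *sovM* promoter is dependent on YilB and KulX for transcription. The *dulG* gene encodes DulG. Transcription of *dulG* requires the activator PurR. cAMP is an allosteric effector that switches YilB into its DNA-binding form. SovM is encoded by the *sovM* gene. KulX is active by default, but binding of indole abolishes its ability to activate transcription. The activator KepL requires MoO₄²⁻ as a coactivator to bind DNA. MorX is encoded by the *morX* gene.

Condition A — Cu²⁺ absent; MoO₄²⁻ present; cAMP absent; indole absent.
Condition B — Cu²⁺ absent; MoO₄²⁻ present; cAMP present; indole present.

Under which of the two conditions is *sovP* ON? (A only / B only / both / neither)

both

Condition A:
Cu²⁺ is absent, so PurR is active.
No repressor is bound and PurR is active, so *dulG* is transcribed.
So DulG is produced and active.
No repressor is bound and DulG is active, so *morX* is transcribed.
So MorX is produced and active.
MoO₄²⁻ is present, so KepL is active.
cAMP is absent, so YilB is inactive.
Indole is absent, so KulX is active.
Required activator YilB is absent, so *sovM* is not transcribed.
So SovM is not produced.
No repressor is bound and MorX and KepL are active, so *sovP* is transcribed.
→ *sovP* is ON in A.
Condition B:
Cu²⁺ is absent, so PurR is active.
No repressor is bound and PurR is active, so *dulG* is transcribed.
So DulG is produced and active.
No repressor is bound and DulG is active, so *morX* is transcribed.
So MorX is produced and active.
MoO₄²⁻ is present, so KepL is active.
cAMP is present, so YilB is active.
Indole is present, so KulX is inactive.
Required activator KulX is absent, so *sovM* is not transcribed.
So SovM is not produced.
No repressor is bound and MorX and KepL are active, so *sovP* is transcribed.
→ *sovP* is ON in B.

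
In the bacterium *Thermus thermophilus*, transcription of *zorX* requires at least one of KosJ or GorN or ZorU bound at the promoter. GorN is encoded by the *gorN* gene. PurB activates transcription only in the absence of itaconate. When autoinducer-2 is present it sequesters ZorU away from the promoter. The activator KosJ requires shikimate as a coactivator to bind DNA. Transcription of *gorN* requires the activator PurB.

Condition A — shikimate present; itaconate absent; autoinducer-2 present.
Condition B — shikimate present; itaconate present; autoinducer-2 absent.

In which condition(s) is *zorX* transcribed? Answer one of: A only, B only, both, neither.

Condition A:
Shikimate is present, so KosJ is active.
Itaconate is absent, so PurB is active.
No repressor is bound and PurB is active, so *gorN* is transcribed.
So GorN is produced and active.
Autoinducer-2 is present, so ZorU is inactive.
Activator KosJ is present, so *zorX* is transcribed.
→ *zorX* is ON in A.
Condition B:
Shikimate is present, so KosJ is active.
Itaconate is present, so PurB is inactive.
Required activator PurB is absent, so *gorN* is not transcribed.
So GorN is not produced.
Autoinducer-2 is absent, so ZorU is active.
Activator KosJ is present, so *zorX* is transcribed.
→ *zorX* is ON in B.

both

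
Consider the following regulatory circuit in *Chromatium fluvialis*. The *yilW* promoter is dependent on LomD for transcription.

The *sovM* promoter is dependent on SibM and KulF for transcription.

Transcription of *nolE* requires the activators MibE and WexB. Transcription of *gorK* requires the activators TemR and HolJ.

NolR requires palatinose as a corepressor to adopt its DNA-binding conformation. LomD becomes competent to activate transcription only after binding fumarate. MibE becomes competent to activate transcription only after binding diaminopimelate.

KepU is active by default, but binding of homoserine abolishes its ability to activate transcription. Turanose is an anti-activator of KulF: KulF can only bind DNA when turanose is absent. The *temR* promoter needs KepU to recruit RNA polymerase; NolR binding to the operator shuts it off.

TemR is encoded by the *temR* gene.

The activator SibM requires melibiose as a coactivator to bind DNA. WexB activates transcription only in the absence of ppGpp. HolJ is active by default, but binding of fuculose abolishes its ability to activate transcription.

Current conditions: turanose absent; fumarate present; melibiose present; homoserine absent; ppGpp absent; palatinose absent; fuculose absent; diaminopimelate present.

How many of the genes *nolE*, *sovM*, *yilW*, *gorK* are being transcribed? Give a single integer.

4

Diaminopimelate is present, so MibE is active.
ppGpp is absent, so WexB is active.
No repressor is bound and MibE and WexB are active, so *nolE* is transcribed.
→ *nolE* is ON.
Melibiose is present, so SibM is active.
Turanose is absent, so KulF is active.
No repressor is bound and SibM and KulF are active, so *sovM* is transcribed.
→ *sovM* is ON.
Fumarate is present, so LomD is active.
No repressor is bound and LomD is active, so *yilW* is transcribed.
→ *yilW* is ON.
Homoserine is absent, so KepU is active.
Palatinose is absent, so NolR is inactive.
No repressor is bound and KepU is active, so *temR* is transcribed.
So TemR is produced and active.
Fuculose is absent, so HolJ is active.
No repressor is bound and TemR and HolJ are active, so *gorK* is transcribed.
→ *gorK* is ON.
4 of the 4 genes are transcribed.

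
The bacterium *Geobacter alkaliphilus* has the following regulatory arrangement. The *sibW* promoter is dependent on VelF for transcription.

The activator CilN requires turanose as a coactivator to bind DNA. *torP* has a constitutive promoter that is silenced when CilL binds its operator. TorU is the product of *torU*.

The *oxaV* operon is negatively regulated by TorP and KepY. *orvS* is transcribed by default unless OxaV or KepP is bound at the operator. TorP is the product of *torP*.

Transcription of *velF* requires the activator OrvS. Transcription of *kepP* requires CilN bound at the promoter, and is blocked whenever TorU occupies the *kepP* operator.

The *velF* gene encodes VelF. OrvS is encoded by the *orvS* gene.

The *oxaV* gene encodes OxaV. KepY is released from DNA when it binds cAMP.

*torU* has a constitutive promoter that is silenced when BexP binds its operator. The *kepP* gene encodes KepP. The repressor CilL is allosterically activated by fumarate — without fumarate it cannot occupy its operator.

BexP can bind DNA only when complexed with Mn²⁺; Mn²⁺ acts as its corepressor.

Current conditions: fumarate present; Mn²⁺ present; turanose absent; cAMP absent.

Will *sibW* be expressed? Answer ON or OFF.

Fumarate is present, so CilL is active.
With repressor CilL bound, *torP* is not transcribed.
So TorP is not produced.
cAMP is absent, so KepY is active.
With repressor KepY bound, *oxaV* is not transcribed.
So OxaV is not produced.
Turanose is absent, so CilN is inactive.
Mn²⁺ is present, so BexP is active.
With repressor BexP bound, *torU* is not transcribed.
So TorU is not produced.
Required activator CilN is absent, so *kepP* is not transcribed.
So KepP is not produced.
With no repressor bound, *orvS* is transcribed.
So OrvS is produced and active.
No repressor is bound and OrvS is active, so *velF* is transcribed.
So VelF is produced and active.
No repressor is bound and VelF is active, so *sibW* is transcribed.

ON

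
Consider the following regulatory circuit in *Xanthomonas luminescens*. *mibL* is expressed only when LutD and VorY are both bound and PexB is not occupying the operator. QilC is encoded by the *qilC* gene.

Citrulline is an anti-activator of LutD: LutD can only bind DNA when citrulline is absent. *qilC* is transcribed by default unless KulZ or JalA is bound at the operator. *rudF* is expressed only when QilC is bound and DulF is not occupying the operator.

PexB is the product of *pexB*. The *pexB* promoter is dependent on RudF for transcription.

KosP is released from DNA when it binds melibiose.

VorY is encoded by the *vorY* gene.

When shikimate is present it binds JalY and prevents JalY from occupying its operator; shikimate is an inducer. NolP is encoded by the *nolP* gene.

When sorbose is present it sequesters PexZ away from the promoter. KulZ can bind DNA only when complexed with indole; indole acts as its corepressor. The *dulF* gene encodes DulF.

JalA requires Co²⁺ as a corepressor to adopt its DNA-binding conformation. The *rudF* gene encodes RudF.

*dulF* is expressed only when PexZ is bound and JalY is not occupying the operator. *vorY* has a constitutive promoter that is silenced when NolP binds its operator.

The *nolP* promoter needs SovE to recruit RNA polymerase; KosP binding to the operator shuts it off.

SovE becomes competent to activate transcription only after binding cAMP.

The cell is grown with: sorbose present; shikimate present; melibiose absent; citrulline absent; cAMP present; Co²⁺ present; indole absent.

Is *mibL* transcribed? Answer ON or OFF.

Citrulline is absent, so LutD is active.
Shikimate is present, so JalY is inactive.
Sorbose is present, so PexZ is inactive.
Required activator PexZ is absent, so *dulF* is not transcribed.
So DulF is not produced.
Indole is absent, so KulZ is inactive.
Co²⁺ is present, so JalA is active.
With repressor JalA bound, *qilC* is not transcribed.
So QilC is not produced.
Required activator QilC is absent, so *rudF* is not transcribed.
So RudF is not produced.
Required activator RudF is absent, so *pexB* is not transcribed.
So PexB is not produced.
Melibiose is absent, so KosP is active.
cAMP is present, so SovE is active.
With repressor KosP bound, *nolP* is not transcribed.
So NolP is not produced.
With no repressor bound, *vorY* is transcribed.
So VorY is produced and active.
No repressor is bound and LutD and VorY are active, so *mibL* is transcribed.

ON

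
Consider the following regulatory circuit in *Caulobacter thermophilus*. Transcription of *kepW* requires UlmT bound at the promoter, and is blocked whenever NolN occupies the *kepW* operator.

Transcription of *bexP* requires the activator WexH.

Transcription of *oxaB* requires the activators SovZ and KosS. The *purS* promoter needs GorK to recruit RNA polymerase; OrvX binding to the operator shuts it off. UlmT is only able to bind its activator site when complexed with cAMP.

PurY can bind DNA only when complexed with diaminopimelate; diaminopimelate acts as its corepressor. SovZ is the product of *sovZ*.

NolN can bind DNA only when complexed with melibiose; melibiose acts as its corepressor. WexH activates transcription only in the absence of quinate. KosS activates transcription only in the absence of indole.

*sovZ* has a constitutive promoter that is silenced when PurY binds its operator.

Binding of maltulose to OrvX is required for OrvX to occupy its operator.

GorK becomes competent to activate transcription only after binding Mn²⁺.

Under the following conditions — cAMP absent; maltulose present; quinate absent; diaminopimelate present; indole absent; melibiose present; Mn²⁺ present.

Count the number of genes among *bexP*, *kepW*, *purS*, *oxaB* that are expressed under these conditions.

Quinate is absent, so WexH is active.
No repressor is bound and WexH is active, so *bexP* is transcribed.
→ *bexP* is ON.
Melibiose is present, so NolN is active.
cAMP is absent, so UlmT is inactive.
With repressor NolN bound, *kepW* is not transcribed.
→ *kepW* is OFF.
Maltulose is present, so OrvX is active.
Mn²⁺ is present, so GorK is active.
With repressor OrvX bound, *purS* is not transcribed.
→ *purS* is OFF.
Diaminopimelate is present, so PurY is active.
With repressor PurY bound, *sovZ* is not transcribed.
So SovZ is not produced.
Indole is absent, so KosS is active.
Required activator SovZ is absent, so *oxaB* is not transcribed.
→ *oxaB* is OFF.
1 of the 4 genes is transcribed.

1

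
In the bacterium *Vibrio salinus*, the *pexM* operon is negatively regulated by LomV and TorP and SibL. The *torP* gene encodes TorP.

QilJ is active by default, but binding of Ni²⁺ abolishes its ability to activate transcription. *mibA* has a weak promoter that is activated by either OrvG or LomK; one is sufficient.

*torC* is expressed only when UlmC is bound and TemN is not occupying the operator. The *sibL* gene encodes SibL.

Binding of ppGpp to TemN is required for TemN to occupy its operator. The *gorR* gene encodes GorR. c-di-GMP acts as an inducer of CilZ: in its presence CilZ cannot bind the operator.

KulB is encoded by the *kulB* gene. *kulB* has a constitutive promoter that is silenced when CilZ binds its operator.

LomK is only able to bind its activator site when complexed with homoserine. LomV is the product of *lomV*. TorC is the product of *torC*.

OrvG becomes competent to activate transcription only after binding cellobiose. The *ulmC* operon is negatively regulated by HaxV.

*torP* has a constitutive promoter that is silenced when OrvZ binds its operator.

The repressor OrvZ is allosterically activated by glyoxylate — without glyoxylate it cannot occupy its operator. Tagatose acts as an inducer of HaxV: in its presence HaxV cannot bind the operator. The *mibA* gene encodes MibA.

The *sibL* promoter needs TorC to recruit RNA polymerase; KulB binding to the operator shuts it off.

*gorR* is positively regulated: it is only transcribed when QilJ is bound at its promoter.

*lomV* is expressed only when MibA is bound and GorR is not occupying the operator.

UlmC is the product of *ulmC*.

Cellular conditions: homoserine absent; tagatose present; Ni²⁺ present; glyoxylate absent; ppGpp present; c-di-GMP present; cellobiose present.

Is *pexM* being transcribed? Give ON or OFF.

OFF

Ni²⁺ is present, so QilJ is inactive.
Required activator QilJ is absent, so *gorR* is not transcribed.
So GorR is not produced.
Cellobiose is present, so OrvG is active.
Homoserine is absent, so LomK is inactive.
Activator OrvG is present, so *mibA* is transcribed.
So MibA is produced and active.
No repressor is bound and MibA is active, so *lomV* is transcribed.
So LomV is produced and active.
Glyoxylate is absent, so OrvZ is inactive.
With no repressor bound, *torP* is transcribed.
So TorP is produced and active.
c-di-GMP is present, so CilZ is inactive.
With no repressor bound, *kulB* is transcribed.
So KulB is produced and active.
ppGpp is present, so TemN is active.
Tagatose is present, so HaxV is inactive.
With no repressor bound, *ulmC* is transcribed.
So UlmC is produced and active.
With repressor TemN bound, *torC* is not transcribed.
So TorC is not produced.
With repressor KulB bound, *sibL* is not transcribed.
So SibL is not produced.
With repressor LomV bound, *pexM* is not transcribed.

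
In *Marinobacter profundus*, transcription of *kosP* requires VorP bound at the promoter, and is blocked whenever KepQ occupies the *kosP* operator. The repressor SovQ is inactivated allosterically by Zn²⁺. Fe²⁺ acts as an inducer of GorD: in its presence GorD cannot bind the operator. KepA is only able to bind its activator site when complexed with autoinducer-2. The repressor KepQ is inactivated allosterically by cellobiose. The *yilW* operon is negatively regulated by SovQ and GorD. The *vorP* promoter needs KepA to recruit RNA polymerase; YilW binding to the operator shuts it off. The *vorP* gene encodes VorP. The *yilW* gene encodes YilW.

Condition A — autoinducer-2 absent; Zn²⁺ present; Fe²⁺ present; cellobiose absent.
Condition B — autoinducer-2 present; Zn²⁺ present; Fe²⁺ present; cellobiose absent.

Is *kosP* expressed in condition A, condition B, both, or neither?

Condition A:
Autoinducer-2 is absent, so KepA is inactive.
Zn²⁺ is present, so SovQ is inactive.
Fe²⁺ is present, so GorD is inactive.
With no repressor bound, *yilW* is transcribed.
So YilW is produced and active.
With repressor YilW bound, *vorP* is not transcribed.
So VorP is not produced.
Cellobiose is absent, so KepQ is active.
With repressor KepQ bound, *kosP* is not transcribed.
→ *kosP* is OFF in A.
Condition B:
Autoinducer-2 is present, so KepA is active.
Zn²⁺ is present, so SovQ is inactive.
Fe²⁺ is present, so GorD is inactive.
With no repressor bound, *yilW* is transcribed.
So YilW is produced and active.
With repressor YilW bound, *vorP* is not transcribed.
So VorP is not produced.
Cellobiose is absent, so KepQ is active.
With repressor KepQ bound, *kosP* is not transcribed.
→ *kosP* is OFF in B.

neither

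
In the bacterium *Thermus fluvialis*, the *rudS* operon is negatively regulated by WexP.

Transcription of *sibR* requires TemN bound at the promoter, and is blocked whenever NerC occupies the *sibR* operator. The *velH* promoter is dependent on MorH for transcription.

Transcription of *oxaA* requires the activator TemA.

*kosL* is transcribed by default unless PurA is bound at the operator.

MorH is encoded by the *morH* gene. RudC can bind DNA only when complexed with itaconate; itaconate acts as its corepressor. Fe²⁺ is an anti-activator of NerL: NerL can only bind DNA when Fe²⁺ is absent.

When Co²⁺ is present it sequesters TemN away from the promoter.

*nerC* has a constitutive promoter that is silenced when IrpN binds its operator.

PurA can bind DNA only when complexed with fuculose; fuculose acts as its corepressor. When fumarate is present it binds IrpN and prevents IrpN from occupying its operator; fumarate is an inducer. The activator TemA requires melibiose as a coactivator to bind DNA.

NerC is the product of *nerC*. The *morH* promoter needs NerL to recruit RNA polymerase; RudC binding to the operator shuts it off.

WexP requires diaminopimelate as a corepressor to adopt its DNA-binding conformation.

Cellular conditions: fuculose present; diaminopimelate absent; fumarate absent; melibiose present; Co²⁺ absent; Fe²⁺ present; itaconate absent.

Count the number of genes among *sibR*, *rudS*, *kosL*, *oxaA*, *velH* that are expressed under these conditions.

Co²⁺ is absent, so TemN is active.
Fumarate is absent, so IrpN is active.
With repressor IrpN bound, *nerC* is not transcribed.
So NerC is not produced.
No repressor is bound and TemN is active, so *sibR* is transcribed.
→ *sibR* is ON.
Diaminopimelate is absent, so WexP is inactive.
With no repressor bound, *rudS* is transcribed.
→ *rudS* is ON.
Fuculose is present, so PurA is active.
With repressor PurA bound, *kosL* is not transcribed.
→ *kosL* is OFF.
Melibiose is present, so TemA is active.
No repressor is bound and TemA is active, so *oxaA* is transcribed.
→ *oxaA* is ON.
Fe²⁺ is present, so NerL is inactive.
Itaconate is absent, so RudC is inactive.
Required activator NerL is absent, so *morH* is not transcribed.
So MorH is not produced.
Required activator MorH is absent, so *velH* is not transcribed.
→ *velH* is OFF.
3 of the 5 genes are transcribed.

3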